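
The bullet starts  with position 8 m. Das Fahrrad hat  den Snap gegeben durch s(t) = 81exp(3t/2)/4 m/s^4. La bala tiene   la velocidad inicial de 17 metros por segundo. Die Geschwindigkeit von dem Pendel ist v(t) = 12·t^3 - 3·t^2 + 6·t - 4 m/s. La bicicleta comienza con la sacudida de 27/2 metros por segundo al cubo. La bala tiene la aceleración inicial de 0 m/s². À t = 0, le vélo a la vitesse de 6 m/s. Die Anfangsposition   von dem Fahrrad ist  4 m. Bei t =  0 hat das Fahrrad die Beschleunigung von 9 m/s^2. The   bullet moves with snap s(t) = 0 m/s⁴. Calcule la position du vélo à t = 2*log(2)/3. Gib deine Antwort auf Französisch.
En partant du snap s(t) = 81·exp(3·t/2)/4, nous prenons 4 intégrales. En intégrant le snap et en utilisant la condition initiale j(0) = 27/2, nous obtenons j(t) = 27·exp(3·t/2)/2. En prenant ∫j(t)dt et en appliquant a(0) = 9, nous trouvons a(t) = 9·exp(3·t/2). L'intégrale de l'accélération, avec v(0) = 6, donne la vitesse: v(t) = 6·exp(3·t/2). La primitive de la vitesse, avec x(0) = 4, donne la position: x(t) = 4·exp(3·t/2). Nous avons la position x(t) = 4·exp(3·t/2). En substituant t = 2*log(2)/3: x(2*log(2)/3) = 8.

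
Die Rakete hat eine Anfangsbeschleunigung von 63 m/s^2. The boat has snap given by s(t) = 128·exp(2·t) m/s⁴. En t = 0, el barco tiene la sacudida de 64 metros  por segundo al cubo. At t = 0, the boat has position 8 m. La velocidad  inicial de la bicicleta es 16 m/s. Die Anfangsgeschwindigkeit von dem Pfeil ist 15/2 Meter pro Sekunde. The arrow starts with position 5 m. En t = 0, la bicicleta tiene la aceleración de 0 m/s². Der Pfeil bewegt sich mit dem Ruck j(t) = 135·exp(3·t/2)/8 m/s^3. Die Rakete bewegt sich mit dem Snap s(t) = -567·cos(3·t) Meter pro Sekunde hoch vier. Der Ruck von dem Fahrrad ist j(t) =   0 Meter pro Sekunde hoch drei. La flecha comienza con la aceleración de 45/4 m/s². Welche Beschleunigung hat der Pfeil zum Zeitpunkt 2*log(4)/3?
Ausgehend von dem Ruck j(t) = 135·exp(3·t/2)/8, nehmen wir 1 Stammfunktion. Die Stammfunktion von dem Ruck ist die Beschleunigung. Mit a(0) = 45/4 erhalten wir a(t) = 45·exp(3·t/2)/4. Wir haben die Beschleunigung a(t) = 45·exp(3·t/2)/4. Durch Einsetzen von t = 2*log(4)/3: a(2*log(4)/3) = 45.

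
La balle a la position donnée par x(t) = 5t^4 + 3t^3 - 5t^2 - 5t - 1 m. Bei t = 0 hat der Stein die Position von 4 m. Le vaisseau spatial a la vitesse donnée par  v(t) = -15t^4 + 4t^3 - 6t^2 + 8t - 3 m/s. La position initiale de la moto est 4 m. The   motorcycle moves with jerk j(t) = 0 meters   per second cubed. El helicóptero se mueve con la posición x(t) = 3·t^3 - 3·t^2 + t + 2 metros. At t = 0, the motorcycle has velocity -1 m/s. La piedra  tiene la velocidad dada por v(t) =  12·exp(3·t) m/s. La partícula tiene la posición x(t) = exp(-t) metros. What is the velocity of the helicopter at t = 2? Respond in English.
We must differentiate our position equation x(t) = 3·t^3 - 3·t^2 + t + 2 1 time. The derivative of position gives velocity: v(t) = 9·t^2 - 6·t + 1. From the given velocity equation v(t) = 9·t^2 - 6·t + 1, we substitute t = 2 to get v = 25.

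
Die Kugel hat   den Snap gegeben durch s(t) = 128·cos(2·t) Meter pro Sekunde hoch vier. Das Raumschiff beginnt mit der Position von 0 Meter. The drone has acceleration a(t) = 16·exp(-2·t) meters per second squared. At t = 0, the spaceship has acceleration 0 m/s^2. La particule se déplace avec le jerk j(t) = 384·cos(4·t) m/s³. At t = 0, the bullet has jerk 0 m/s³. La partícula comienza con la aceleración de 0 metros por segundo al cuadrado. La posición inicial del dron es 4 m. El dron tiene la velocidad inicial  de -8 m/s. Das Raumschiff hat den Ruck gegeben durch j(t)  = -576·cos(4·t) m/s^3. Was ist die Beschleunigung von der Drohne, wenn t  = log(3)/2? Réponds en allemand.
Wir haben die Beschleunigung a(t) = 16·exp(-2·t). Durch Einsetzen von t = log(3)/2: a(log(3)/2) = 16/3.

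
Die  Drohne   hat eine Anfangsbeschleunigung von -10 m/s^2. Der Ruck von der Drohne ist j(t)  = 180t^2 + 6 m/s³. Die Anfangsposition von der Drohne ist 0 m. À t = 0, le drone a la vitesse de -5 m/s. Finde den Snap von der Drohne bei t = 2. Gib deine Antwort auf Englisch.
We must differentiate our jerk equation j(t) = 180·t^2 + 6 1 time. Differentiating jerk, we get snap: s(t) = 360·t. From the given snap equation s(t) = 360·t, we substitute t = 2 to get s = 720.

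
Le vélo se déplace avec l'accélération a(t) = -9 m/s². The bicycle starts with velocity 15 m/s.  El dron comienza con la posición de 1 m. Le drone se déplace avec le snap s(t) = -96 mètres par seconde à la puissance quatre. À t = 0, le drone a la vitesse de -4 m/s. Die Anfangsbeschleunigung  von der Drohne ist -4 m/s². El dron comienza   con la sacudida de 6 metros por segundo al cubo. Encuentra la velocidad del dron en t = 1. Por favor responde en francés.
En partant du snap s(t) = -96, nous prenons 3 intégrales. L'intégrale du snap, avec j(0) = 6, donne le jerk: j(t) = 6 - 96·t. En prenant ∫j(t)dt et en appliquant a(0) = -4, nous trouvons a(t) = -48·t^2 + 6·t - 4. L'intégrale de l'accélération, avec v(0) = -4, donne la vitesse: v(t) = -16·t^3 + 3·t^2 - 4·t - 4. De l'équation de la vitesse v(t) = -16·t^3 + 3·t^2 - 4·t - 4, nous substituons t = 1 pour obtenir v = -21.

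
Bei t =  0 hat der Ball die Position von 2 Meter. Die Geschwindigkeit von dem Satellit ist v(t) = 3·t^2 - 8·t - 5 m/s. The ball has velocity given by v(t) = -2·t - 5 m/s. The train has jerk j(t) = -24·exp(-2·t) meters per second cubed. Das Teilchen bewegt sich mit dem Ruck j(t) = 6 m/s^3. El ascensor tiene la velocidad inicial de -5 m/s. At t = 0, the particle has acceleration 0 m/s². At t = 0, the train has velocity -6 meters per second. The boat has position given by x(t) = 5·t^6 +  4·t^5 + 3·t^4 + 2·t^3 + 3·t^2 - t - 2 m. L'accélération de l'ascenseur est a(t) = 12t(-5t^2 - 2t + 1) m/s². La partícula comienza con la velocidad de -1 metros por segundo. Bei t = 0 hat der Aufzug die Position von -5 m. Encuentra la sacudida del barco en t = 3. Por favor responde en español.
Debemos derivar nuestra ecuación de la posición x(t) = 5·t^6 + 4·t^5 + 3·t^4 + 2·t^3 + 3·t^2 - t - 2 3 veces. Derivando la posición, obtenemos la velocidad: v(t) = 30·t^5 + 20·t^4 + 12·t^3 + 6·t^2 + 6·t - 1. Derivando la velocidad, obtenemos la aceleración: a(t) = 150·t^4 + 80·t^3 + 36·t^2 + 12·t + 6. La derivada de la aceleración da la sacudida: j(t) = 600·t^3 + 240·t^2 + 72·t + 12. De la ecuación de la sacudida j(t) = 600·t^3 + 240·t^2 + 72·t + 12, sustituimos t = 3 para obtener j = 18588.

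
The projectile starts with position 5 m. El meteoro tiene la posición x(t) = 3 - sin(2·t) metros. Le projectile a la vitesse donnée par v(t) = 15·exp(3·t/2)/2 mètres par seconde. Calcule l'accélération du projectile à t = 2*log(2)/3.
Nous devons dériver notre équation de la vitesse v(t) = 15·exp(3·t/2)/2 1 fois. La dérivée de la vitesse donne l'accélération: a(t) = 45·exp(3·t/2)/4. De l'équation de l'accélération a(t) = 45·exp(3·t/2)/4, nous substituons t = 2*log(2)/3 pour obtenir a = 45/2.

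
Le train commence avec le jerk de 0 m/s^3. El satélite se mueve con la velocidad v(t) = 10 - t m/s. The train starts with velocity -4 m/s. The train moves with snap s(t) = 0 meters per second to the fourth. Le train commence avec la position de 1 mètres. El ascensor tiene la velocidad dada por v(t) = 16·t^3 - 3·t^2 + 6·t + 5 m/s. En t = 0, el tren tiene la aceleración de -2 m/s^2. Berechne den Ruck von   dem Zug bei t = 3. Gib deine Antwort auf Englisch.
Starting from snap s(t) = 0, we take 1 antiderivative. Taking ∫s(t)dt and applying j(0) = 0, we find j(t) = 0. From the given jerk equation j(t) = 0, we substitute t = 3 to get j = 0.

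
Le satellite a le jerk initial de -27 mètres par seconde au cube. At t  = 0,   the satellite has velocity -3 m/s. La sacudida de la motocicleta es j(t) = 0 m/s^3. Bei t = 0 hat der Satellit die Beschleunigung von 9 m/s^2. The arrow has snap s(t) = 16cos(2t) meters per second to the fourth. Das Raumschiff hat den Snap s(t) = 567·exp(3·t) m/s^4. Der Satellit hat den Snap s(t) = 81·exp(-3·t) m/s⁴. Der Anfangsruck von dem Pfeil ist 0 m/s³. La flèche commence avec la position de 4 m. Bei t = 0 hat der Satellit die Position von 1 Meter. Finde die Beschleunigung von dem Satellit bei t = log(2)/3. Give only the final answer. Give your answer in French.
a(log(2)/3) = 9/2.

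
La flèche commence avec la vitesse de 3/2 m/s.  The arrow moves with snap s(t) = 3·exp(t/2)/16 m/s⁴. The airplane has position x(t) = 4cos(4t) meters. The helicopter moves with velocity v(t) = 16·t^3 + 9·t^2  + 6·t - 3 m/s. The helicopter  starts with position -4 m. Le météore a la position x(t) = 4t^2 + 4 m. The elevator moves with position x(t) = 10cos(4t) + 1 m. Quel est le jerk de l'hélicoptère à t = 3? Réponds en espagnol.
Partiendo de la velocidad v(t) = 16·t^3 + 9·t^2 + 6·t - 3, tomamos 2 derivadas. Tomando d/dt de v(t), encontramos a(t) = 48·t^2 + 18·t + 6. Derivando la aceleración, obtenemos la sacudida: j(t) = 96·t + 18. Usando j(t) = 96·t + 18 y sustituyendo t = 3, encontramos j = 306.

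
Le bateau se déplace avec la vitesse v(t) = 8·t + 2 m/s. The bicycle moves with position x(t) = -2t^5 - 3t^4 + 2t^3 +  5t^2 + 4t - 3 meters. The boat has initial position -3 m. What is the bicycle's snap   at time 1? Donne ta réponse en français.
Pour résoudre ceci, nous devons prendre 4 dérivées de notre équation de la position x(t) = -2·t^5 - 3·t^4 + 2·t^3 + 5·t^2 + 4·t - 3. En dérivant la position, nous obtenons la vitesse: v(t) = -10·t^4 - 12·t^3 + 6·t^2 + 10·t + 4. La dérivée de la vitesse donne l'accélération: a(t) = -40·t^3 - 36·t^2 + 12·t + 10. En dérivant l'accélération, nous obtenons le jerk: j(t) = -120·t^2 - 72·t + 12. La dérivée du jerk donne le snap: s(t) = -240·t - 72. En utilisant s(t) = -240·t - 72 et en substituant t = 1, nous trouvons s = -312.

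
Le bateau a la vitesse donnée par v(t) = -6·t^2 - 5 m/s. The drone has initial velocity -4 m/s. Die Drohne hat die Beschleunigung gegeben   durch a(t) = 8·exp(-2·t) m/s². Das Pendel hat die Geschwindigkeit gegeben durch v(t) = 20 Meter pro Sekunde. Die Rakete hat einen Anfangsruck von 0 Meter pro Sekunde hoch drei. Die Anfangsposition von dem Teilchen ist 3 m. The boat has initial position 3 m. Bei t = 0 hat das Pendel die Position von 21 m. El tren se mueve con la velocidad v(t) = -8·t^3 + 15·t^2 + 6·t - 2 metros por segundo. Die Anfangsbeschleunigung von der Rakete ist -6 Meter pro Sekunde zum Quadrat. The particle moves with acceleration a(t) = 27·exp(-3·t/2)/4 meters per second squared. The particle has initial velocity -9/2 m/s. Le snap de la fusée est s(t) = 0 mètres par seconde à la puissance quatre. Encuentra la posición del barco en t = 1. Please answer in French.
Nous devons intégrer notre équation de la vitesse v(t) = -6·t^2 - 5 1 fois. La primitive de la vitesse est la position. En utilisant x(0) = 3, nous obtenons x(t) = -2·t^3 - 5·t + 3. En utilisant x(t) = -2·t^3 - 5·t + 3 et en substituant t = 1, nous trouvons x = -4.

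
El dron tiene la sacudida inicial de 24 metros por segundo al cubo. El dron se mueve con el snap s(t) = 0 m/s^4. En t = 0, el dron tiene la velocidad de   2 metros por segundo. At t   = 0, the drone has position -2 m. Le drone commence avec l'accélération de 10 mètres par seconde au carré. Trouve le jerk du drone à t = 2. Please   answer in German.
Wir müssen unsere Gleichung für den Snap s(t) = 0 1-mal integrieren. Das Integral von dem Snap, mit j(0) = 24, ergibt den Ruck: j(t) = 24. Mit j(t) = 24 und Einsetzen von t = 2, finden wir j = 24.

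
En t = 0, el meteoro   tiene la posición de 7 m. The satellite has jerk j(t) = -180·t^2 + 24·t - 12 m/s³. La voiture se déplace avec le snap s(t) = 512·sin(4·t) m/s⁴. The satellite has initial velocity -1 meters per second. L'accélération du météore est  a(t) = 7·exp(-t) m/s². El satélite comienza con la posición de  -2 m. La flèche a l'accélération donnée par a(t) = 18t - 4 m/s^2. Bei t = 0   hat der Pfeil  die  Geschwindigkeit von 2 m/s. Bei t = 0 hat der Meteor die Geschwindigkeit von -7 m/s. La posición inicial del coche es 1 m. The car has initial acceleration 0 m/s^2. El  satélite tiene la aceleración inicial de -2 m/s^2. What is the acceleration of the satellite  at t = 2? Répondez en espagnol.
Necesitamos integrar nuestra ecuación de la sacudida j(t) = -180·t^2 + 24·t - 12 1 vez. Tomando ∫j(t)dt y aplicando a(0) = -2, encontramos a(t) = -60·t^3 + 12·t^2 - 12·t - 2. Tenemos la aceleración a(t) = -60·t^3 + 12·t^2 - 12·t - 2. Sustituyendo t = 2: a(2) = -458.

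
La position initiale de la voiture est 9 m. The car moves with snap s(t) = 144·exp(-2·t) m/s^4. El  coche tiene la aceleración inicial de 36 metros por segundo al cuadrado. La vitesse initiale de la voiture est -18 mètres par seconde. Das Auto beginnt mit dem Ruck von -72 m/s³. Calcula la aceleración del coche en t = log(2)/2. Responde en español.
Partiendo del snap s(t) = 144·exp(-2·t), tomamos 2 antiderivadas. Integrando el snap y usando la condición inicial j(0) = -72, obtenemos j(t) = -72·exp(-2·t). Integrando la sacudida y usando la condición inicial a(0) = 36, obtenemos a(t) = 36·exp(-2·t). Usando a(t) = 36·exp(-2·t) y sustituyendo t = log(2)/2, encontramos a = 18.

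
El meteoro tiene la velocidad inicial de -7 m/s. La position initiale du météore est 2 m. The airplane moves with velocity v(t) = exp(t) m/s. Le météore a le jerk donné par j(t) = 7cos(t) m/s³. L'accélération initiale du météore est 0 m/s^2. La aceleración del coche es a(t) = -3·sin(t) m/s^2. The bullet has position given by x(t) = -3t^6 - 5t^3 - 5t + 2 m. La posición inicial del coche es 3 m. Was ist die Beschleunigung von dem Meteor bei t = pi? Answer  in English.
We must find the integral of our jerk equation j(t) = 7·cos(t) 1 time. Integrating jerk and using the initial condition a(0) = 0, we get a(t) = 7·sin(t). We have acceleration a(t) = 7·sin(t). Substituting t = pi: a(pi) = 0.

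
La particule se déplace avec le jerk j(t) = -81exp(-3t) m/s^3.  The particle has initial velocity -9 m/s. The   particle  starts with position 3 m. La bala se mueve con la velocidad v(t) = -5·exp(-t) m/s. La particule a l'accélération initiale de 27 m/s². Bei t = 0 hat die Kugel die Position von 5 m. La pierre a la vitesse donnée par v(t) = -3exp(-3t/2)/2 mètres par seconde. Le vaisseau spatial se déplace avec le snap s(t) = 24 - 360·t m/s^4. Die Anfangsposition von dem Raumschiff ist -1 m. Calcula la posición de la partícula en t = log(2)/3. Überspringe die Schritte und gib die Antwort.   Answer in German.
Die Antwort ist 3/2.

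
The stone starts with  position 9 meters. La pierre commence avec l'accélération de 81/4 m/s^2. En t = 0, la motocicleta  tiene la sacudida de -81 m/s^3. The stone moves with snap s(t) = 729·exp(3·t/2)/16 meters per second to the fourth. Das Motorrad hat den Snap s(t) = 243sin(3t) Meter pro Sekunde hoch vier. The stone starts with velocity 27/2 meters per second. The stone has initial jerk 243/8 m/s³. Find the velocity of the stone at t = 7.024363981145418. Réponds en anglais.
To find the answer, we compute 3 integrals of s(t) = 729·exp(3·t/2)/16. The integral of snap, with j(0) = 243/8, gives jerk: j(t) = 243·exp(3·t/2)/8. Finding the integral of j(t) and using a(0) = 81/4: a(t) = 81·exp(3·t/2)/4. The integral of acceleration is velocity. Using v(0) = 27/2, we get v(t) = 27·exp(3·t/2)/2. From the given velocity equation v(t) = 27·exp(3·t/2)/2, we substitute t = 7.024363981145418 to get v = 508507.710287214.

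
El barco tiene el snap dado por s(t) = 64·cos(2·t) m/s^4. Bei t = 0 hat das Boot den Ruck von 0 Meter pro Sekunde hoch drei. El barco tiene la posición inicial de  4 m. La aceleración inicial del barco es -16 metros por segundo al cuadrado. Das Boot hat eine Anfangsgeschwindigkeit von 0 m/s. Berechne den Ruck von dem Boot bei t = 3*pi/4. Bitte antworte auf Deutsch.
Wir müssen die Stammfunktion unserer Gleichung für den Snap s(t) = 64·cos(2·t) 1-mal finden. Durch Integration von dem Snap und Verwendung der Anfangsbedingung j(0) = 0, erhalten wir j(t) = 32·sin(2·t). Wir haben den Ruck j(t) = 32·sin(2·t). Durch Einsetzen von t = 3*pi/4: j(3*pi/4) = -32.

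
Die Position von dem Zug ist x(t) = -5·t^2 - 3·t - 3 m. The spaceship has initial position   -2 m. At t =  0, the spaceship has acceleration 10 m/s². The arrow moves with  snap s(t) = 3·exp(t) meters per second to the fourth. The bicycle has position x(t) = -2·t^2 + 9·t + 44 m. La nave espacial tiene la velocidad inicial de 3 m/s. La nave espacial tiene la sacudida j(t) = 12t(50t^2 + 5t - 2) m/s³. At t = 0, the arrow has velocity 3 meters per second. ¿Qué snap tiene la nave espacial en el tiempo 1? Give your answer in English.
To solve this, we need to take 1 derivative of our jerk equation j(t) = 12·t·(50·t^2 + 5·t - 2). Taking d/dt of j(t), we find s(t) = 600·t^2 + 12·t·(100·t + 5) + 60·t - 24. We have snap s(t) = 600·t^2 + 12·t·(100·t + 5) + 60·t - 24. Substituting t = 1: s(1) = 1896.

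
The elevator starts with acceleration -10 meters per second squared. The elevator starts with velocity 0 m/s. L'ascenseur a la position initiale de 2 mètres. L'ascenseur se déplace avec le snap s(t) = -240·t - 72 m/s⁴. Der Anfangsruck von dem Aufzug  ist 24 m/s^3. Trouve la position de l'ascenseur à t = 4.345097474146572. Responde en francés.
En partant du snap s(t) = -240·t - 72, nous prenons 4 primitives. En prenant ∫s(t)dt et en appliquant j(0) = 24, nous trouvons j(t) = -120·t^2 - 72·t + 24. L'intégrale du jerk est l'accélération. En utilisant a(0) = -10, nous obtenons a(t) = -40·t^3 - 36·t^2 + 24·t - 10. En prenant ∫a(t)dt et en appliquant v(0) = 0, nous trouvons v(t) = 2·t·(-5·t^3 - 6·t^2 + 6·t - 5). En prenant ∫v(t)dt et en appliquant x(0) = 2, nous trouvons x(t) = -2·t^5 - 3·t^4 + 4·t^3 - 5·t^2 + 2. Nous avons la position x(t) = -2·t^5 - 3·t^4 + 4·t^3 - 5·t^2 + 2. En substituant t = 4.345097474146572: x(4.345097474146572) = -3931.22477349679.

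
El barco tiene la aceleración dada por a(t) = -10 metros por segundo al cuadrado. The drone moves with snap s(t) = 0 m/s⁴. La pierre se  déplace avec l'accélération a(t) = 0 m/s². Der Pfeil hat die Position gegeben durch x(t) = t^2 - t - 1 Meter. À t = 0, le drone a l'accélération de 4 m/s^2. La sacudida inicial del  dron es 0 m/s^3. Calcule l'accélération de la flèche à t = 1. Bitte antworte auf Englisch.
To solve this, we need to take 2 derivatives of our position equation x(t) = t^2 - t - 1. The derivative of position gives velocity: v(t) = 2·t - 1. Differentiating velocity, we get acceleration: a(t) = 2. From the given acceleration equation a(t) = 2, we substitute t = 1 to get a = 2.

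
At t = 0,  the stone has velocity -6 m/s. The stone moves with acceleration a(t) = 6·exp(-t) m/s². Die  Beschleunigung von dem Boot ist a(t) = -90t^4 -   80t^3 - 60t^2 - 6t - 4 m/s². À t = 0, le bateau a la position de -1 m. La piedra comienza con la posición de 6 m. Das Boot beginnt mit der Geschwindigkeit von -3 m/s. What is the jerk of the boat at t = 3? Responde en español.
Para resolver esto, necesitamos tomar 1 derivada de nuestra ecuación de la aceleración a(t) = -90·t^4 - 80·t^3 - 60·t^2 - 6·t - 4. La derivada de la aceleración da la sacudida: j(t) = -360·t^3 - 240·t^2 - 120·t - 6. De la ecuación de la sacudida j(t) = -360·t^3 - 240·t^2 - 120·t - 6, sustituimos t = 3 para obtener j = -12246.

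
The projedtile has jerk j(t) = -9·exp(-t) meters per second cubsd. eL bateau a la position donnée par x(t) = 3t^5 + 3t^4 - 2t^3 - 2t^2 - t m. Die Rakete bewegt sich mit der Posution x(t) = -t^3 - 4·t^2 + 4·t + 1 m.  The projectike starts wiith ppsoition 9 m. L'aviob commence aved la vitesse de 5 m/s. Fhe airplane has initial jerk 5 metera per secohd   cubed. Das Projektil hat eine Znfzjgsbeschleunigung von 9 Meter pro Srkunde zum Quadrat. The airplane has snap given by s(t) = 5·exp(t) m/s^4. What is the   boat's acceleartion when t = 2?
We must differentiate our position equation x(t) = 3·t^5 + 3·t^4 - 2·t^3 - 2·t^2 - t 2 times. Taking d/dt of x(t), we find v(t) = 15·t^4 + 12·t^3 - 6·t^2 - 4·t - 1. Differentiating velocity, we get acceleration: a(t) = 60·t^3 + 36·t^2 - 12·t - 4. From the given acceleration equation a(t) = 60·t^3 + 36·t^2 - 12·t - 4, we substitute t = 2 to get a = 596.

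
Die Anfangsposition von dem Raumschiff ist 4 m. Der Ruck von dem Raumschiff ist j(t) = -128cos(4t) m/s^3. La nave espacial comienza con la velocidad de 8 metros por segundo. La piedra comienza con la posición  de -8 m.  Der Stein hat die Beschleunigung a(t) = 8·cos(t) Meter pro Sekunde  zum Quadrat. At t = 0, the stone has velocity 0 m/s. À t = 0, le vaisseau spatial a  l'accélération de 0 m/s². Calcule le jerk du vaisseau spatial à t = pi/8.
De l'équation du jerk j(t) = -128·cos(4·t), nous substituons t = pi/8 pour obtenir j = 0.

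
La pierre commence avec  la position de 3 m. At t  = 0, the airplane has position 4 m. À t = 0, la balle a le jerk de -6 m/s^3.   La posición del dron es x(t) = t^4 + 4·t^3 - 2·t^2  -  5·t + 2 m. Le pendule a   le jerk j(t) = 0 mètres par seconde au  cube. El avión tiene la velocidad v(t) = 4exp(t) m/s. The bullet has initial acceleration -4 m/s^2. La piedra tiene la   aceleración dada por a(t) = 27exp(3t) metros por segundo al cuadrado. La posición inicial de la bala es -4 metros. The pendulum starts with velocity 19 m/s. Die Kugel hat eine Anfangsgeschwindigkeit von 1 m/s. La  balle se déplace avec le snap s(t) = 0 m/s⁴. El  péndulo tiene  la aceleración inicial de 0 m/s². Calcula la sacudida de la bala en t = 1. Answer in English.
Starting from snap s(t) = 0, we take 1 integral. Integrating snap and using the initial condition j(0) = -6, we get j(t) = -6. Using j(t) = -6 and substituting t = 1, we find j = -6.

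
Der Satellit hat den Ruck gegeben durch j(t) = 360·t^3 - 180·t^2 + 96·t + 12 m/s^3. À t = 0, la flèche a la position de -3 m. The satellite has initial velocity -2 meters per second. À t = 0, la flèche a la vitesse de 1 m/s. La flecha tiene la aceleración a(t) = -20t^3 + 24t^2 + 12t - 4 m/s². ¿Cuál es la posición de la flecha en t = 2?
Necesitamos integrar nuestra ecuación de la aceleración a(t) = -20·t^3 + 24·t^2 + 12·t - 4 2 veces. Integrando la aceleración y usando la condición inicial v(0) = 1, obtenemos v(t) = -5·t^4 + 8·t^3 + 6·t^2 - 4·t + 1. La integral de la velocidad es la posición. Usando x(0) = -3, obtenemos x(t) = -t^5 + 2·t^4 + 2·t^3 - 2·t^2 + t - 3. De la ecuación de la posición x(t) = -t^5 + 2·t^4 + 2·t^3 - 2·t^2 + t - 3, sustituimos t = 2 para obtener x = 7.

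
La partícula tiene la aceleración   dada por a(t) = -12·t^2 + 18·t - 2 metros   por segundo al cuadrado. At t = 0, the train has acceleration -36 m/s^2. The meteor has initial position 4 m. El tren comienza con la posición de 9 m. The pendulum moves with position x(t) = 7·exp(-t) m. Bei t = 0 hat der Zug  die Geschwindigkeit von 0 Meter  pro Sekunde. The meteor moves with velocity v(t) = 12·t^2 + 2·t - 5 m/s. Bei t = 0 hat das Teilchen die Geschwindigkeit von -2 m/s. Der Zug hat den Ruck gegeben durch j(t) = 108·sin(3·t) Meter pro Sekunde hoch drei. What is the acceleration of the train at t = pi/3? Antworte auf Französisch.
En partant du jerk j(t) = 108·sin(3·t), nous prenons 1 intégrale. L'intégrale du jerk est l'accélération. En utilisant a(0) = -36, nous obtenons a(t) = -36·cos(3·t). En utilisant a(t) = -36·cos(3·t) et en substituant t = pi/3, nous trouvons a = 36.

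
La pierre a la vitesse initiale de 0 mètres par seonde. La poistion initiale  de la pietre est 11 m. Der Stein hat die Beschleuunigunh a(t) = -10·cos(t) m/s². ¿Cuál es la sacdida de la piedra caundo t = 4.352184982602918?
Para resolver esto, necesitamos tomar 1 derivada de nuestra ecuación de la aceleración a(t) = -10·cos(t). La derivada de la aceleración da la sacudida: j(t) = 10·sin(t). Usando j(t) = 10·sin(t) y sustituyendo t = 4.352184982602918, encontramos j = -9.35824941042552.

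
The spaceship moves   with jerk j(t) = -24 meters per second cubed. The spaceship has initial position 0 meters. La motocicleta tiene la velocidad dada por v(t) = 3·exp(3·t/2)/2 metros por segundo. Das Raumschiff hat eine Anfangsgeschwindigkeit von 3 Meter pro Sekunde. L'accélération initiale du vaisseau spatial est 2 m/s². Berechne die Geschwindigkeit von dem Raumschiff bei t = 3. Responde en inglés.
To find the answer, we compute 2 antiderivatives of j(t) = -24. The antiderivative of jerk, with a(0) = 2, gives acceleration: a(t) = 2 - 24·t. Taking ∫a(t)dt and applying v(0) = 3, we find v(t) = -12·t^2 + 2·t + 3. We have velocity v(t) = -12·t^2 + 2·t + 3. Substituting t = 3: v(3) = -99.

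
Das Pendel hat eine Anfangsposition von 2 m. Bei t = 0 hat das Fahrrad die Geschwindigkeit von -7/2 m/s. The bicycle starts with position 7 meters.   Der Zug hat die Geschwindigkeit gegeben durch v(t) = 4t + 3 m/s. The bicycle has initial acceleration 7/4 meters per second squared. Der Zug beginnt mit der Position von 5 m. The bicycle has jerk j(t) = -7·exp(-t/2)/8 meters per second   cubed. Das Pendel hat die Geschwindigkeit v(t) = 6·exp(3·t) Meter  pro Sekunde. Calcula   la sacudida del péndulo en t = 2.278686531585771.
Partiendo de la velocidad v(t) = 6·exp(3·t), tomamos 2 derivadas. Tomando d/dt de v(t), encontramos a(t) = 18·exp(3·t). La derivada de la aceleración da la sacudida: j(t) = 54·exp(3·t). Usando j(t) = 54·exp(3·t) y sustituyendo t = 2.278686531585771, encontramos j = 50263.9621632255.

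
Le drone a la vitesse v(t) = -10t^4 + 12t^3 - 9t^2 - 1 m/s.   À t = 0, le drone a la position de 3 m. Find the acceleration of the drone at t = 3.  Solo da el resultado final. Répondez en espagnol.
En t = 3, a = -810.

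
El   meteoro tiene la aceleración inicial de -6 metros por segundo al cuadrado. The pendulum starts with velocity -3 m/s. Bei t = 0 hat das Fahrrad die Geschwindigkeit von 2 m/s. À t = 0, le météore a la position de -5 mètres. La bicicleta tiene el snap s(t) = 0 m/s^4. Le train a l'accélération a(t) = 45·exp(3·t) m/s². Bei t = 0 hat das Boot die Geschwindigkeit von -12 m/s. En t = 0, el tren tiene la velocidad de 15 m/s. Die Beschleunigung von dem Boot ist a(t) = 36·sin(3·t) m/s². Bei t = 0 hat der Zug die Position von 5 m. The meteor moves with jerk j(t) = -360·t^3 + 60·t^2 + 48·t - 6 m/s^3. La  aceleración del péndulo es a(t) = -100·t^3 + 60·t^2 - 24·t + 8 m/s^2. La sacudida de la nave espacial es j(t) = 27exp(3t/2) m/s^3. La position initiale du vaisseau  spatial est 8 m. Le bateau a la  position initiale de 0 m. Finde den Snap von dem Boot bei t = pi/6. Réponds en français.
En partant de l'accélération a(t) = 36·sin(3·t), nous prenons 2 dérivées. En prenant d/dt de a(t), nous trouvons j(t) = 108·cos(3·t). La dérivée du jerk donne le snap: s(t) = -324·sin(3·t). Nous avons le snap s(t) = -324·sin(3·t). En substituant t = pi/6: s(pi/6) = -324.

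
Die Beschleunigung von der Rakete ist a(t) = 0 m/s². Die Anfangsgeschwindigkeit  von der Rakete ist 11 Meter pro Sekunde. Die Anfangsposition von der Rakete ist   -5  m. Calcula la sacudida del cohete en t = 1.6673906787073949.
Partiendo de la aceleración a(t) = 0, tomamos 1 derivada. La derivada de la aceleración da la sacudida: j(t) = 0. Usando j(t) = 0 y sustituyendo t = 1.6673906787073949, encontramos j = 0.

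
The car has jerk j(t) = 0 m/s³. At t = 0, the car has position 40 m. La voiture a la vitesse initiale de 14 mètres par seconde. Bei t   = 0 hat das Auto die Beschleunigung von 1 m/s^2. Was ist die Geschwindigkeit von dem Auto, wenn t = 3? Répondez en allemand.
Wir müssen die Stammfunktion unserer Gleichung für den Ruck j(t) = 0 2-mal finden. Die Stammfunktion von dem Ruck, mit a(0) = 1, ergibt die Beschleunigung: a(t) = 1. Die Stammfunktion von der Beschleunigung, mit v(0) = 14, ergibt die Geschwindigkeit: v(t) = t + 14. Aus der Gleichung für die Geschwindigkeit v(t) = t + 14, setzen wir t = 3 ein und erhalten v = 17.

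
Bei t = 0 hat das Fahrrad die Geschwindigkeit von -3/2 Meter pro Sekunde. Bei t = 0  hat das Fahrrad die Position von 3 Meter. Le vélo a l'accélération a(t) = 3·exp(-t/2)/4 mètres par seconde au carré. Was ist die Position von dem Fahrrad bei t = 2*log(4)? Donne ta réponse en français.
Pour résoudre ceci, nous devons prendre 2 intégrales de notre équation de l'accélération a(t) = 3·exp(-t/2)/4. En intégrant l'accélération et en utilisant la condition initiale v(0) = -3/2, nous obtenons v(t) = -3·exp(-t/2)/2. En intégrant la vitesse et en utilisant la condition initiale x(0) = 3, nous obtenons x(t) = 3·exp(-t/2). En utilisant x(t) = 3·exp(-t/2) et en substituant t = 2*log(4), nous trouvons x = 3/4.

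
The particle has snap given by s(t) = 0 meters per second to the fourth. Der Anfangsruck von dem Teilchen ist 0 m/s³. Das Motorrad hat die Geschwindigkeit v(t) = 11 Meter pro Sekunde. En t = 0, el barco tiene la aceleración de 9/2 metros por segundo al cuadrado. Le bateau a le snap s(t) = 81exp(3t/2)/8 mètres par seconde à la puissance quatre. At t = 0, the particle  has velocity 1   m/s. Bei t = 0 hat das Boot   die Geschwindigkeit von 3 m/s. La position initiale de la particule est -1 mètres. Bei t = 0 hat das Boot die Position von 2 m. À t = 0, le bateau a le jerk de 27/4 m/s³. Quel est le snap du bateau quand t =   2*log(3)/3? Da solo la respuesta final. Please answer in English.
At t = 2*log(3)/3, s = 243/8.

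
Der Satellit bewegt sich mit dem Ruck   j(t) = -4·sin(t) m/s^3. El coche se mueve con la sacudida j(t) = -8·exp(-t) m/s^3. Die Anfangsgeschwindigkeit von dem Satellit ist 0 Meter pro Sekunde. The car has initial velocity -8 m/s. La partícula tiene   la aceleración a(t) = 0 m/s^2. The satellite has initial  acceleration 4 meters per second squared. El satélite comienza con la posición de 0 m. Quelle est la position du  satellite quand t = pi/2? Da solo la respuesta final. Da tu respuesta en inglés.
The position at t = pi/2 is x = 4.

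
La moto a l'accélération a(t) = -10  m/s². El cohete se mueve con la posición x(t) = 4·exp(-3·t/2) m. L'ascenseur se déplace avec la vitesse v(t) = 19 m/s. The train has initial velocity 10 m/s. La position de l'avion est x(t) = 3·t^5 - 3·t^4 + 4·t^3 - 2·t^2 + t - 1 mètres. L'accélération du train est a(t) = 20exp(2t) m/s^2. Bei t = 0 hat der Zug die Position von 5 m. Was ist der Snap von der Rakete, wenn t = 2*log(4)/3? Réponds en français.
Pour résoudre ceci, nous devons prendre 4 dérivées de notre équation de la position x(t) = 4·exp(-3·t/2). En prenant d/dt de x(t), nous trouvons v(t) = -6·exp(-3·t/2). En dérivant la vitesse, nous obtenons l'accélération: a(t) = 9·exp(-3·t/2). En dérivant l'accélération, nous obtenons le jerk: j(t) = -27·exp(-3·t/2)/2. La dérivée du jerk donne le snap: s(t) = 81·exp(-3·t/2)/4. De l'équation du snap s(t) = 81·exp(-3·t/2)/4, nous substituons t = 2*log(4)/3 pour obtenir s = 81/16.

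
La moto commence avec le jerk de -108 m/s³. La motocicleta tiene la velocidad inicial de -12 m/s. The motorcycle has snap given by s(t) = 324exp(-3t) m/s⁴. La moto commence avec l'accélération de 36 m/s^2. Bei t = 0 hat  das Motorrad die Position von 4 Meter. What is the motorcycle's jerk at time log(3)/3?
To find the answer, we compute 1 integral of s(t) = 324·exp(-3·t). The antiderivative of snap is jerk. Using j(0) = -108, we get j(t) = -108·exp(-3·t). We have jerk j(t) = -108·exp(-3·t). Substituting t = log(3)/3: j(log(3)/3) = -36.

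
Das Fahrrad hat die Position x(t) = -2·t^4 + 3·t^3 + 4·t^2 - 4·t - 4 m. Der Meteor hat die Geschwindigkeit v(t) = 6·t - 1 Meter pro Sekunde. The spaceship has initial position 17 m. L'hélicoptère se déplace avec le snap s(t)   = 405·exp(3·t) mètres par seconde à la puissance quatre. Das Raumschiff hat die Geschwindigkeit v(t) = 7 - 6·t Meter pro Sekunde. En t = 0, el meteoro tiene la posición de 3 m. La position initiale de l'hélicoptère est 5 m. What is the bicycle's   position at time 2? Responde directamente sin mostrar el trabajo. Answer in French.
x(2) = -4.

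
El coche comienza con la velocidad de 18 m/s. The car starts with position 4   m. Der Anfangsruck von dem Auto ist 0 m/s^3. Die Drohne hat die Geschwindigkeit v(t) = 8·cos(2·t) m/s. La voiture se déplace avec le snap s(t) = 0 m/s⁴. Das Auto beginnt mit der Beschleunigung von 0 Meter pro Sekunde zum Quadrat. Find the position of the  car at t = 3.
We must find the antiderivative of our snap equation s(t) = 0 4 times. Taking ∫s(t)dt and applying j(0) = 0, we find j(t) = 0. Integrating jerk and using the initial condition a(0) = 0, we get a(t) = 0. The integral of acceleration, with v(0) = 18, gives velocity: v(t) = 18. Finding the antiderivative of v(t) and using x(0) = 4: x(t) = 18·t + 4. From the given position equation x(t) = 18·t + 4, we substitute t = 3 to get x = 58.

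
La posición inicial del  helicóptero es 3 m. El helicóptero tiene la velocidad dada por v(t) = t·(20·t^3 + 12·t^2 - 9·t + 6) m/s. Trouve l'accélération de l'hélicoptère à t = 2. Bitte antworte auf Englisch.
Starting from velocity v(t) = t·(20·t^3 + 12·t^2 - 9·t + 6), we take 1 derivative. The derivative of velocity gives acceleration: a(t) = 20·t^3 + 12·t^2 + t·(60·t^2 + 24·t - 9) - 9·t + 6. We have acceleration a(t) = 20·t^3 + 12·t^2 + t·(60·t^2 + 24·t - 9) - 9·t + 6. Substituting t = 2: a(2) = 754.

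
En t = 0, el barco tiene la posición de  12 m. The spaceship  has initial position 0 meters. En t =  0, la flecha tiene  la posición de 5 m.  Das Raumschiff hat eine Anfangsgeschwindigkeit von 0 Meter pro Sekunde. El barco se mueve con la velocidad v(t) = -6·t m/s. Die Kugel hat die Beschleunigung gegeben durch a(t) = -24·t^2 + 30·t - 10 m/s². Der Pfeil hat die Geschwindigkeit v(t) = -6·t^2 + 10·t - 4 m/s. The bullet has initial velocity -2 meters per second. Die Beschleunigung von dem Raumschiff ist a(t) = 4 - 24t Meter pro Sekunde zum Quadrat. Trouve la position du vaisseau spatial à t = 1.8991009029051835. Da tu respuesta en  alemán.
Wir müssen unsere Gleichung für die Beschleunigung a(t) = 4 - 24·t 2-mal integrieren. Die Stammfunktion von der Beschleunigung, mit v(0) = 0, ergibt die Geschwindigkeit: v(t) = 4·t·(1 - 3·t). Durch Integration von der Geschwindigkeit und Verwendung der Anfangsbedingung x(0) = 0, erhalten wir x(t) = -4·t^3 + 2·t^2. Aus der Gleichung für die Position x(t) = -4·t^3 + 2·t^2, setzen wir t = 1.8991009029051835 ein und erhalten x = -20.1839010630781.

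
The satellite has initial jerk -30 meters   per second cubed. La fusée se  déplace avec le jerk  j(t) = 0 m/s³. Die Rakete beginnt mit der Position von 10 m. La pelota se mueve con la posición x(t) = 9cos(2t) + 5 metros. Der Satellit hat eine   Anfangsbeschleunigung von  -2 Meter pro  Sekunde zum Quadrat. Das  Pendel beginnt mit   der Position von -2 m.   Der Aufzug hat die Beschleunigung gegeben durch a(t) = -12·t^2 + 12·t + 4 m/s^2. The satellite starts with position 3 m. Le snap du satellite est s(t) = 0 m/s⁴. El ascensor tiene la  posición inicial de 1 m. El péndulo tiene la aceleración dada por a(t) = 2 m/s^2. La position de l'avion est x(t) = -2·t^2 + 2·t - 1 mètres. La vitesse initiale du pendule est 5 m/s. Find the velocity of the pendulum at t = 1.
To find the answer, we compute 1 integral of a(t) = 2. Taking ∫a(t)dt and applying v(0) = 5, we find v(t) = 2·t + 5. Using v(t) = 2·t + 5 and substituting t = 1, we find v = 7.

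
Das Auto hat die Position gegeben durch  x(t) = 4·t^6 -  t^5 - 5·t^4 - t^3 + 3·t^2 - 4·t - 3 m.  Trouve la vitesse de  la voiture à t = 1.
Nous devons dériver notre équation de la position x(t) = 4·t^6 - t^5 - 5·t^4 - t^3 + 3·t^2 - 4·t - 3 1 fois. La dérivée de la position donne la vitesse: v(t) = 24·t^5 - 5·t^4 - 20·t^3 - 3·t^2 + 6·t - 4. De l'équation de la vitesse v(t) = 24·t^5 - 5·t^4 - 20·t^3 - 3·t^2 + 6·t - 4, nous substituons t = 1 pour obtenir v = -2.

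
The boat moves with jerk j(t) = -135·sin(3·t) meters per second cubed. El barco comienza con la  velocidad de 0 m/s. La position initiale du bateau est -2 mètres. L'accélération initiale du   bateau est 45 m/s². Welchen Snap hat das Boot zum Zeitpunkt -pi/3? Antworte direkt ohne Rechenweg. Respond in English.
The snap at t = -pi/3 is s = 405.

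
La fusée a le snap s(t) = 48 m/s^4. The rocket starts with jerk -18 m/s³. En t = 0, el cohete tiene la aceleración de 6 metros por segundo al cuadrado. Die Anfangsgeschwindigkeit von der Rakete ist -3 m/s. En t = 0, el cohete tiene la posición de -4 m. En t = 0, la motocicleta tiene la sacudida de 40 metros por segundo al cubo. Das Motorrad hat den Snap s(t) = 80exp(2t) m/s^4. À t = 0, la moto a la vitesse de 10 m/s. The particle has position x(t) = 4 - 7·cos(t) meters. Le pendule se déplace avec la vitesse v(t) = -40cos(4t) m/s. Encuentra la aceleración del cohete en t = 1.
Debemos encontrar la integral de nuestra ecuación del snap s(t) = 48 2 veces. Tomando ∫s(t)dt y aplicando j(0) = -18, encontramos j(t) = 48·t - 18. La integral de la sacudida, con a(0) = 6, da la aceleración: a(t) = 24·t^2 - 18·t + 6. Tenemos la aceleración a(t) = 24·t^2 - 18·t + 6. Sustituyendo t = 1: a(1) = 12.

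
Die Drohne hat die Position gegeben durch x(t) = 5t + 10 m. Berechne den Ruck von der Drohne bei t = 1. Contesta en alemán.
Wir müssen unsere Gleichung für die Position x(t) = 5·t + 10 3-mal ableiten. Durch Ableiten von der Position erhalten wir die Geschwindigkeit: v(t) = 5. Mit d/dt von v(t) finden wir a(t) = 0. Die Ableitung von der Beschleunigung ergibt den Ruck: j(t) = 0. Mit j(t) = 0 und Einsetzen von t = 1, finden wir j = 0.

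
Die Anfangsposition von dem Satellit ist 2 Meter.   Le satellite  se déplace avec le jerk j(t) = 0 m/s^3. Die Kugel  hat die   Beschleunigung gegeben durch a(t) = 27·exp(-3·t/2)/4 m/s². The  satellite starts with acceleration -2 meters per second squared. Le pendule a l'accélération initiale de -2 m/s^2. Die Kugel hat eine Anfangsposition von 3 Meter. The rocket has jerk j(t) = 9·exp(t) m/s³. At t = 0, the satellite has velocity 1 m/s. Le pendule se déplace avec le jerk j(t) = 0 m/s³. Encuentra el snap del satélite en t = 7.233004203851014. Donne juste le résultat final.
El snap en t = 7.233004203851014 es s = 0.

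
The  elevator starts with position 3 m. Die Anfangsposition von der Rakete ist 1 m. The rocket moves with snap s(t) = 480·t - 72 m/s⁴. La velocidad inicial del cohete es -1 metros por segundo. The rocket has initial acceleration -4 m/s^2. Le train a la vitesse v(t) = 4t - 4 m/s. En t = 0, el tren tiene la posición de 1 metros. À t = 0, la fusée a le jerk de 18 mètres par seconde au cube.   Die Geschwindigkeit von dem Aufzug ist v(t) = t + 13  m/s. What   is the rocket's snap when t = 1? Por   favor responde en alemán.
Mit s(t) = 480·t - 72 und Einsetzen von t = 1, finden wir s = 408.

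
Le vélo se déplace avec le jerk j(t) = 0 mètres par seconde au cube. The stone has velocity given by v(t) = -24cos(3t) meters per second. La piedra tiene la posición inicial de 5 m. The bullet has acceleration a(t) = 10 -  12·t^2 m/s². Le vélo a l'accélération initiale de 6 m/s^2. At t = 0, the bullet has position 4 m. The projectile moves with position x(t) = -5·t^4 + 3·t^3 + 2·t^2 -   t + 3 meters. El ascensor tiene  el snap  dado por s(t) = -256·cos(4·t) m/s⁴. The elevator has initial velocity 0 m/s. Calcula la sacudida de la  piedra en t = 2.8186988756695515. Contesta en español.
Debemos derivar nuestra ecuación de la velocidad v(t) = -24·cos(3·t) 2 veces. Derivando la velocidad, obtenemos la aceleración: a(t) = 72·sin(3·t). La derivada de la aceleración da la sacudida: j(t) = 216·cos(3·t). De la ecuación de la sacudida j(t) = 216·cos(3·t), sustituimos t = 2.8186988756695515 para obtener j = -122.339546271161.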